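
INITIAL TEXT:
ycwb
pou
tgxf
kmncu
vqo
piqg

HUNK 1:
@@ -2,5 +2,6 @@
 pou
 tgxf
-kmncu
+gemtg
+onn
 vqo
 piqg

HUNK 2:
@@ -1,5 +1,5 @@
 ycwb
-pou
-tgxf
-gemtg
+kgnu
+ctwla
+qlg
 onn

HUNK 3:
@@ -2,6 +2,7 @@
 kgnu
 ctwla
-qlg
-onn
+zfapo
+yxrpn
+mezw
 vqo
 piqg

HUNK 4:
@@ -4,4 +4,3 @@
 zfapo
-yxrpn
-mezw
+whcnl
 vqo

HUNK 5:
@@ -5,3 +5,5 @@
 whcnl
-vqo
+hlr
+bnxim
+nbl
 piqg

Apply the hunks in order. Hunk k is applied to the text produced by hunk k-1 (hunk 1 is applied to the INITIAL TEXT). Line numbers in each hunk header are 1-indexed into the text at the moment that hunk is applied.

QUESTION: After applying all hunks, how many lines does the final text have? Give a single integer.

Hunk 1: at line 2 remove [kmncu] add [gemtg,onn] -> 7 lines: ycwb pou tgxf gemtg onn vqo piqg
Hunk 2: at line 1 remove [pou,tgxf,gemtg] add [kgnu,ctwla,qlg] -> 7 lines: ycwb kgnu ctwla qlg onn vqo piqg
Hunk 3: at line 2 remove [qlg,onn] add [zfapo,yxrpn,mezw] -> 8 lines: ycwb kgnu ctwla zfapo yxrpn mezw vqo piqg
Hunk 4: at line 4 remove [yxrpn,mezw] add [whcnl] -> 7 lines: ycwb kgnu ctwla zfapo whcnl vqo piqg
Hunk 5: at line 5 remove [vqo] add [hlr,bnxim,nbl] -> 9 lines: ycwb kgnu ctwla zfapo whcnl hlr bnxim nbl piqg
Final line count: 9

Answer: 9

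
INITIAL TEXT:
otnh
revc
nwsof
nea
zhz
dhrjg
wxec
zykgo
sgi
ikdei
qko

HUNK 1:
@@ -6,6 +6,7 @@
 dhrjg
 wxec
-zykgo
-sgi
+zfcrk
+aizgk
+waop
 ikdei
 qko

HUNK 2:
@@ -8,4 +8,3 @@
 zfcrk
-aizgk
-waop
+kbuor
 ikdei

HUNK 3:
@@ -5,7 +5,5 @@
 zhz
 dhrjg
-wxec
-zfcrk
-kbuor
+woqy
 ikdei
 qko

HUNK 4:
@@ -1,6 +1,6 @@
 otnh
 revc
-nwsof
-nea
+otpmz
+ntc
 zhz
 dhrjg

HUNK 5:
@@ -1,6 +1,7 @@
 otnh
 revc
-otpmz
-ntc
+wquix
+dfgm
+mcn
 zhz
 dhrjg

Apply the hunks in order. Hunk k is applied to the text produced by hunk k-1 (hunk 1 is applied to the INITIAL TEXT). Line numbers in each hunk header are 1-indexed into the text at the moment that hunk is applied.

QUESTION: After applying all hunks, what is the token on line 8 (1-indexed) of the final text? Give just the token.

Hunk 1: at line 6 remove [zykgo,sgi] add [zfcrk,aizgk,waop] -> 12 lines: otnh revc nwsof nea zhz dhrjg wxec zfcrk aizgk waop ikdei qko
Hunk 2: at line 8 remove [aizgk,waop] add [kbuor] -> 11 lines: otnh revc nwsof nea zhz dhrjg wxec zfcrk kbuor ikdei qko
Hunk 3: at line 5 remove [wxec,zfcrk,kbuor] add [woqy] -> 9 lines: otnh revc nwsof nea zhz dhrjg woqy ikdei qko
Hunk 4: at line 1 remove [nwsof,nea] add [otpmz,ntc] -> 9 lines: otnh revc otpmz ntc zhz dhrjg woqy ikdei qko
Hunk 5: at line 1 remove [otpmz,ntc] add [wquix,dfgm,mcn] -> 10 lines: otnh revc wquix dfgm mcn zhz dhrjg woqy ikdei qko
Final line 8: woqy

Answer: woqy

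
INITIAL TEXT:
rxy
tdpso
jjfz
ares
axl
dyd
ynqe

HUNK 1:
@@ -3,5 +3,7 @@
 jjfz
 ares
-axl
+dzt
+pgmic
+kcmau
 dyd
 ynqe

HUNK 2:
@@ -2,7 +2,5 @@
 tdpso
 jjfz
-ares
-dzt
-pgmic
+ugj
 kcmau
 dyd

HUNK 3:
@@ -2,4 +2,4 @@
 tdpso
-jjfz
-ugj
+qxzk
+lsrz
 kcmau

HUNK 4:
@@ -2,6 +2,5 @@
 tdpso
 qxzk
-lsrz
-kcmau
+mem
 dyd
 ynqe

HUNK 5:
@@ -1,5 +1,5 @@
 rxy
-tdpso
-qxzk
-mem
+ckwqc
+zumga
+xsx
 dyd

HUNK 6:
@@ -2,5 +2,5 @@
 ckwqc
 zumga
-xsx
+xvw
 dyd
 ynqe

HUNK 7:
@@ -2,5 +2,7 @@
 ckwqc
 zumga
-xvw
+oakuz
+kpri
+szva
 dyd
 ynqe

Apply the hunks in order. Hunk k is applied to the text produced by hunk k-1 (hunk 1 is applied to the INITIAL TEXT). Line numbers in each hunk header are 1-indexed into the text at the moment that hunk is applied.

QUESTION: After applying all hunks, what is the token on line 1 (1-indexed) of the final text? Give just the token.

Hunk 1: at line 3 remove [axl] add [dzt,pgmic,kcmau] -> 9 lines: rxy tdpso jjfz ares dzt pgmic kcmau dyd ynqe
Hunk 2: at line 2 remove [ares,dzt,pgmic] add [ugj] -> 7 lines: rxy tdpso jjfz ugj kcmau dyd ynqe
Hunk 3: at line 2 remove [jjfz,ugj] add [qxzk,lsrz] -> 7 lines: rxy tdpso qxzk lsrz kcmau dyd ynqe
Hunk 4: at line 2 remove [lsrz,kcmau] add [mem] -> 6 lines: rxy tdpso qxzk mem dyd ynqe
Hunk 5: at line 1 remove [tdpso,qxzk,mem] add [ckwqc,zumga,xsx] -> 6 lines: rxy ckwqc zumga xsx dyd ynqe
Hunk 6: at line 2 remove [xsx] add [xvw] -> 6 lines: rxy ckwqc zumga xvw dyd ynqe
Hunk 7: at line 2 remove [xvw] add [oakuz,kpri,szva] -> 8 lines: rxy ckwqc zumga oakuz kpri szva dyd ynqe
Final line 1: rxy

Answer: rxy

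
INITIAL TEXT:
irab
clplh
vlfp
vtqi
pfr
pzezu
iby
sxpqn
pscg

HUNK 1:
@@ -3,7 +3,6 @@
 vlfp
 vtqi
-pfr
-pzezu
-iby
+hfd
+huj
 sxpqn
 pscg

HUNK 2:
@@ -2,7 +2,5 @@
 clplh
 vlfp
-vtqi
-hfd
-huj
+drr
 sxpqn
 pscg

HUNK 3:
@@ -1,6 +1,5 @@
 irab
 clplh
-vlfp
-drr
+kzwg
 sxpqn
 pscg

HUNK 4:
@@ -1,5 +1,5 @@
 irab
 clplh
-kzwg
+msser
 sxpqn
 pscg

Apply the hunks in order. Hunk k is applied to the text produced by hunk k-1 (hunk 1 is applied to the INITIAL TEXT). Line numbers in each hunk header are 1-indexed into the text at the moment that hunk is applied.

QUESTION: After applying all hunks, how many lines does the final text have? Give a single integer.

Answer: 5

Derivation:
Hunk 1: at line 3 remove [pfr,pzezu,iby] add [hfd,huj] -> 8 lines: irab clplh vlfp vtqi hfd huj sxpqn pscg
Hunk 2: at line 2 remove [vtqi,hfd,huj] add [drr] -> 6 lines: irab clplh vlfp drr sxpqn pscg
Hunk 3: at line 1 remove [vlfp,drr] add [kzwg] -> 5 lines: irab clplh kzwg sxpqn pscg
Hunk 4: at line 1 remove [kzwg] add [msser] -> 5 lines: irab clplh msser sxpqn pscg
Final line count: 5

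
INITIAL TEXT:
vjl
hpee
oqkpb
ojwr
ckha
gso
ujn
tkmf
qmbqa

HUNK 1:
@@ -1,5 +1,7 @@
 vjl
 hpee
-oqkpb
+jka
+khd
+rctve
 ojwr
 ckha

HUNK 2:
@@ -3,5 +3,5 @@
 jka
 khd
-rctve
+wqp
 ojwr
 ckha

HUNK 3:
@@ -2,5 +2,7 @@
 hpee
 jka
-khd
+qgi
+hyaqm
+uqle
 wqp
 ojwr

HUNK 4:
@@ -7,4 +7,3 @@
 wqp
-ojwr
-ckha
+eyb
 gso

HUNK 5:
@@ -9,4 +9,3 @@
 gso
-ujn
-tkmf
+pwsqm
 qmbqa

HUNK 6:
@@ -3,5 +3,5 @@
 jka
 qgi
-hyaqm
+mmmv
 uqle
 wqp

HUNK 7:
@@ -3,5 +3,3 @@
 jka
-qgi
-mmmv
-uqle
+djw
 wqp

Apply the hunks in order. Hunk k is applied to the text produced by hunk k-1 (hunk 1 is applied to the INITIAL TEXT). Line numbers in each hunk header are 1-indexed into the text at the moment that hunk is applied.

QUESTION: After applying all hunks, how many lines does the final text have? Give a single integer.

Answer: 9

Derivation:
Hunk 1: at line 1 remove [oqkpb] add [jka,khd,rctve] -> 11 lines: vjl hpee jka khd rctve ojwr ckha gso ujn tkmf qmbqa
Hunk 2: at line 3 remove [rctve] add [wqp] -> 11 lines: vjl hpee jka khd wqp ojwr ckha gso ujn tkmf qmbqa
Hunk 3: at line 2 remove [khd] add [qgi,hyaqm,uqle] -> 13 lines: vjl hpee jka qgi hyaqm uqle wqp ojwr ckha gso ujn tkmf qmbqa
Hunk 4: at line 7 remove [ojwr,ckha] add [eyb] -> 12 lines: vjl hpee jka qgi hyaqm uqle wqp eyb gso ujn tkmf qmbqa
Hunk 5: at line 9 remove [ujn,tkmf] add [pwsqm] -> 11 lines: vjl hpee jka qgi hyaqm uqle wqp eyb gso pwsqm qmbqa
Hunk 6: at line 3 remove [hyaqm] add [mmmv] -> 11 lines: vjl hpee jka qgi mmmv uqle wqp eyb gso pwsqm qmbqa
Hunk 7: at line 3 remove [qgi,mmmv,uqle] add [djw] -> 9 lines: vjl hpee jka djw wqp eyb gso pwsqm qmbqa
Final line count: 9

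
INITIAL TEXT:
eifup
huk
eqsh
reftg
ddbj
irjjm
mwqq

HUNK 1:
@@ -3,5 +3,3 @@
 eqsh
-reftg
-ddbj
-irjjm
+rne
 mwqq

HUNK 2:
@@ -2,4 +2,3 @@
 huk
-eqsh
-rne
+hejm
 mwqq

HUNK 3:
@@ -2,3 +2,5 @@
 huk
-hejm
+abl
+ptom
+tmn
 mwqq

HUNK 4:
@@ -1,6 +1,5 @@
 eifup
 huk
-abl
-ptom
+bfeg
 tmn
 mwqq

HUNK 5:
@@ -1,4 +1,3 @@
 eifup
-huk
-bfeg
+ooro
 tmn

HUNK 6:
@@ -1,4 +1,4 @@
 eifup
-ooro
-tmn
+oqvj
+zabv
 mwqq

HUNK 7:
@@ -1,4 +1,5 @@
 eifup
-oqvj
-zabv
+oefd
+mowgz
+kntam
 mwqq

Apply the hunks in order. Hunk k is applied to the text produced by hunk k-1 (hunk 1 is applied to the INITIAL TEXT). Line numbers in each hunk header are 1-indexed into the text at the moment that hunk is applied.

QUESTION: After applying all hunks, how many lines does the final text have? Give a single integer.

Answer: 5

Derivation:
Hunk 1: at line 3 remove [reftg,ddbj,irjjm] add [rne] -> 5 lines: eifup huk eqsh rne mwqq
Hunk 2: at line 2 remove [eqsh,rne] add [hejm] -> 4 lines: eifup huk hejm mwqq
Hunk 3: at line 2 remove [hejm] add [abl,ptom,tmn] -> 6 lines: eifup huk abl ptom tmn mwqq
Hunk 4: at line 1 remove [abl,ptom] add [bfeg] -> 5 lines: eifup huk bfeg tmn mwqq
Hunk 5: at line 1 remove [huk,bfeg] add [ooro] -> 4 lines: eifup ooro tmn mwqq
Hunk 6: at line 1 remove [ooro,tmn] add [oqvj,zabv] -> 4 lines: eifup oqvj zabv mwqq
Hunk 7: at line 1 remove [oqvj,zabv] add [oefd,mowgz,kntam] -> 5 lines: eifup oefd mowgz kntam mwqq
Final line count: 5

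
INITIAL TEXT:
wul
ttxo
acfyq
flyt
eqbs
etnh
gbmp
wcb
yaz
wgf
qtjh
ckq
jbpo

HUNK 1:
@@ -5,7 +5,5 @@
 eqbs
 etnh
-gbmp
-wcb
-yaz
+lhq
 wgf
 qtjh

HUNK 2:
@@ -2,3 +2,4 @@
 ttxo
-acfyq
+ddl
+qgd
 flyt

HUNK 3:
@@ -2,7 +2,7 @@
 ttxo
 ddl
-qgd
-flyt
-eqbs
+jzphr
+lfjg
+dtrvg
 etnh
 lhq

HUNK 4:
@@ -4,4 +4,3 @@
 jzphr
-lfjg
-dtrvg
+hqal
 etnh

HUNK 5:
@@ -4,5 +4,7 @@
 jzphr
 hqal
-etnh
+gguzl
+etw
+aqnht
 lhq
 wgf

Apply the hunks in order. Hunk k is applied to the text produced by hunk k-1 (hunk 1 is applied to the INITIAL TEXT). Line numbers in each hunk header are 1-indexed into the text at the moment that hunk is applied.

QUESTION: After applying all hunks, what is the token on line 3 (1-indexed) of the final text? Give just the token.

Hunk 1: at line 5 remove [gbmp,wcb,yaz] add [lhq] -> 11 lines: wul ttxo acfyq flyt eqbs etnh lhq wgf qtjh ckq jbpo
Hunk 2: at line 2 remove [acfyq] add [ddl,qgd] -> 12 lines: wul ttxo ddl qgd flyt eqbs etnh lhq wgf qtjh ckq jbpo
Hunk 3: at line 2 remove [qgd,flyt,eqbs] add [jzphr,lfjg,dtrvg] -> 12 lines: wul ttxo ddl jzphr lfjg dtrvg etnh lhq wgf qtjh ckq jbpo
Hunk 4: at line 4 remove [lfjg,dtrvg] add [hqal] -> 11 lines: wul ttxo ddl jzphr hqal etnh lhq wgf qtjh ckq jbpo
Hunk 5: at line 4 remove [etnh] add [gguzl,etw,aqnht] -> 13 lines: wul ttxo ddl jzphr hqal gguzl etw aqnht lhq wgf qtjh ckq jbpo
Final line 3: ddl

Answer: ddl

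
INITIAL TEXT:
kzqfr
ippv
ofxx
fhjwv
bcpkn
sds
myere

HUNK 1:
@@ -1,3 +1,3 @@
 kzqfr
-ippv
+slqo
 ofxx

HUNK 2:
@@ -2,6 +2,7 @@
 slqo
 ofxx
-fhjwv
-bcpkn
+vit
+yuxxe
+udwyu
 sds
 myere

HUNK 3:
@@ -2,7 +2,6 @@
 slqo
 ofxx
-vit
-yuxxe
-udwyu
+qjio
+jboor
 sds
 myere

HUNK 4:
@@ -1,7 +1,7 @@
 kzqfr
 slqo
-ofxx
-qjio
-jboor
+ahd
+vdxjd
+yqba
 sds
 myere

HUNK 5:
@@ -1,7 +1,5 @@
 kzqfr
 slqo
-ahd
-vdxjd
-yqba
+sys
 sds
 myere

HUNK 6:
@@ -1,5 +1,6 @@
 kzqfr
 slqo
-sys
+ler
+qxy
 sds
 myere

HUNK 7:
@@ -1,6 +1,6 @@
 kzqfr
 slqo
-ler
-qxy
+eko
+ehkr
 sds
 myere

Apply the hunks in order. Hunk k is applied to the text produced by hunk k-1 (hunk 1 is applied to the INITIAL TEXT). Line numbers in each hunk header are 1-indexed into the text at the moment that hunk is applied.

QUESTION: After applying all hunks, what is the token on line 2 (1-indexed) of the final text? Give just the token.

Hunk 1: at line 1 remove [ippv] add [slqo] -> 7 lines: kzqfr slqo ofxx fhjwv bcpkn sds myere
Hunk 2: at line 2 remove [fhjwv,bcpkn] add [vit,yuxxe,udwyu] -> 8 lines: kzqfr slqo ofxx vit yuxxe udwyu sds myere
Hunk 3: at line 2 remove [vit,yuxxe,udwyu] add [qjio,jboor] -> 7 lines: kzqfr slqo ofxx qjio jboor sds myere
Hunk 4: at line 1 remove [ofxx,qjio,jboor] add [ahd,vdxjd,yqba] -> 7 lines: kzqfr slqo ahd vdxjd yqba sds myere
Hunk 5: at line 1 remove [ahd,vdxjd,yqba] add [sys] -> 5 lines: kzqfr slqo sys sds myere
Hunk 6: at line 1 remove [sys] add [ler,qxy] -> 6 lines: kzqfr slqo ler qxy sds myere
Hunk 7: at line 1 remove [ler,qxy] add [eko,ehkr] -> 6 lines: kzqfr slqo eko ehkr sds myere
Final line 2: slqo

Answer: slqo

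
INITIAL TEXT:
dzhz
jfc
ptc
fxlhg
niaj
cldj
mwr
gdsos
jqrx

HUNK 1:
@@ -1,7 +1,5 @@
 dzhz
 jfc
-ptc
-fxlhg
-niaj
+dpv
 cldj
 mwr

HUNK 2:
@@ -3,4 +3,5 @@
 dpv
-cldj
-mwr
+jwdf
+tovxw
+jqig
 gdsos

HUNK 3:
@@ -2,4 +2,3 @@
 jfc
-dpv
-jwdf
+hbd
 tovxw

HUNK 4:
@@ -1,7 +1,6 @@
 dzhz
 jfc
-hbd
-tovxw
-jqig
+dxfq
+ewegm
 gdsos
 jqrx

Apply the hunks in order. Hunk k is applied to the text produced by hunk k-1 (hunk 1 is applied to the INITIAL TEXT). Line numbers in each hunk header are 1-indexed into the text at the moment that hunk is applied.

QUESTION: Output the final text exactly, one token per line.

Answer: dzhz
jfc
dxfq
ewegm
gdsos
jqrx

Derivation:
Hunk 1: at line 1 remove [ptc,fxlhg,niaj] add [dpv] -> 7 lines: dzhz jfc dpv cldj mwr gdsos jqrx
Hunk 2: at line 3 remove [cldj,mwr] add [jwdf,tovxw,jqig] -> 8 lines: dzhz jfc dpv jwdf tovxw jqig gdsos jqrx
Hunk 3: at line 2 remove [dpv,jwdf] add [hbd] -> 7 lines: dzhz jfc hbd tovxw jqig gdsos jqrx
Hunk 4: at line 1 remove [hbd,tovxw,jqig] add [dxfq,ewegm] -> 6 lines: dzhz jfc dxfq ewegm gdsos jqrx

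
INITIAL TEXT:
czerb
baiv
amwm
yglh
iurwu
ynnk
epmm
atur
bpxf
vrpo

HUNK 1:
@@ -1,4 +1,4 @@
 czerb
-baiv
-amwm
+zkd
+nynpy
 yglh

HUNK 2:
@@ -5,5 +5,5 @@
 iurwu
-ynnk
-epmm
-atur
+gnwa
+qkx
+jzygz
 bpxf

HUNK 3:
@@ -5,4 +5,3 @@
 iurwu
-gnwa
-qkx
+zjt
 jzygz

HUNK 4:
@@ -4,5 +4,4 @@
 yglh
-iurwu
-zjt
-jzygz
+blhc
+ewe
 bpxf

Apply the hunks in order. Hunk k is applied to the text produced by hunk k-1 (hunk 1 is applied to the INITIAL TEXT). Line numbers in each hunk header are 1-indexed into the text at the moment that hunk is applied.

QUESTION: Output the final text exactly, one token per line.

Answer: czerb
zkd
nynpy
yglh
blhc
ewe
bpxf
vrpo

Derivation:
Hunk 1: at line 1 remove [baiv,amwm] add [zkd,nynpy] -> 10 lines: czerb zkd nynpy yglh iurwu ynnk epmm atur bpxf vrpo
Hunk 2: at line 5 remove [ynnk,epmm,atur] add [gnwa,qkx,jzygz] -> 10 lines: czerb zkd nynpy yglh iurwu gnwa qkx jzygz bpxf vrpo
Hunk 3: at line 5 remove [gnwa,qkx] add [zjt] -> 9 lines: czerb zkd nynpy yglh iurwu zjt jzygz bpxf vrpo
Hunk 4: at line 4 remove [iurwu,zjt,jzygz] add [blhc,ewe] -> 8 lines: czerb zkd nynpy yglh blhc ewe bpxf vrpo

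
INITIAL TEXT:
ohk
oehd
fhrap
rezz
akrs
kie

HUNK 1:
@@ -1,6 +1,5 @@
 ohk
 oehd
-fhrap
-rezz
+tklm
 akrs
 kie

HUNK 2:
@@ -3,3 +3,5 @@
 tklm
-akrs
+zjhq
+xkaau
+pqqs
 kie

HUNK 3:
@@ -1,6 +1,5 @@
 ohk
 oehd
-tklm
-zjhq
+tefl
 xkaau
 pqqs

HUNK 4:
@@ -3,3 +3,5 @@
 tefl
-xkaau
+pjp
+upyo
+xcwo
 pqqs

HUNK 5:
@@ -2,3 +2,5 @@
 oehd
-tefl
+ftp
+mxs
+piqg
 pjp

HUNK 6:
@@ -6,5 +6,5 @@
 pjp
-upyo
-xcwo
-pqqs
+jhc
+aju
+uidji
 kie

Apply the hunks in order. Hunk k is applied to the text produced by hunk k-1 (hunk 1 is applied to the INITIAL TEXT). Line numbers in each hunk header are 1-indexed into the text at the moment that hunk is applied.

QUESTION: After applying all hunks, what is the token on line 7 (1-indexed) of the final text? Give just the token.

Answer: jhc

Derivation:
Hunk 1: at line 1 remove [fhrap,rezz] add [tklm] -> 5 lines: ohk oehd tklm akrs kie
Hunk 2: at line 3 remove [akrs] add [zjhq,xkaau,pqqs] -> 7 lines: ohk oehd tklm zjhq xkaau pqqs kie
Hunk 3: at line 1 remove [tklm,zjhq] add [tefl] -> 6 lines: ohk oehd tefl xkaau pqqs kie
Hunk 4: at line 3 remove [xkaau] add [pjp,upyo,xcwo] -> 8 lines: ohk oehd tefl pjp upyo xcwo pqqs kie
Hunk 5: at line 2 remove [tefl] add [ftp,mxs,piqg] -> 10 lines: ohk oehd ftp mxs piqg pjp upyo xcwo pqqs kie
Hunk 6: at line 6 remove [upyo,xcwo,pqqs] add [jhc,aju,uidji] -> 10 lines: ohk oehd ftp mxs piqg pjp jhc aju uidji kie
Final line 7: jhc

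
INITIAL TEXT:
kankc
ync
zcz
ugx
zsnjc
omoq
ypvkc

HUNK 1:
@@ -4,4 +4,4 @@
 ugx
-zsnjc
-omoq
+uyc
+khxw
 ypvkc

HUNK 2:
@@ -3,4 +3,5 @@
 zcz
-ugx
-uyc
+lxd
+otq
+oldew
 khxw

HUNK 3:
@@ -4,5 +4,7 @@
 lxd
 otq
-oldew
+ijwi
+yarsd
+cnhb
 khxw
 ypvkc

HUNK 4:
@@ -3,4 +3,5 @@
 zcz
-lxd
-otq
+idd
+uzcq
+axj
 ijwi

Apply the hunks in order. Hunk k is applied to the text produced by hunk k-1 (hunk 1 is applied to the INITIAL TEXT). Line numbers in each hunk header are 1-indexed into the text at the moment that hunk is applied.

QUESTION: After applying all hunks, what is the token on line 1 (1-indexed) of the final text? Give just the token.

Hunk 1: at line 4 remove [zsnjc,omoq] add [uyc,khxw] -> 7 lines: kankc ync zcz ugx uyc khxw ypvkc
Hunk 2: at line 3 remove [ugx,uyc] add [lxd,otq,oldew] -> 8 lines: kankc ync zcz lxd otq oldew khxw ypvkc
Hunk 3: at line 4 remove [oldew] add [ijwi,yarsd,cnhb] -> 10 lines: kankc ync zcz lxd otq ijwi yarsd cnhb khxw ypvkc
Hunk 4: at line 3 remove [lxd,otq] add [idd,uzcq,axj] -> 11 lines: kankc ync zcz idd uzcq axj ijwi yarsd cnhb khxw ypvkc
Final line 1: kankc

Answer: kankc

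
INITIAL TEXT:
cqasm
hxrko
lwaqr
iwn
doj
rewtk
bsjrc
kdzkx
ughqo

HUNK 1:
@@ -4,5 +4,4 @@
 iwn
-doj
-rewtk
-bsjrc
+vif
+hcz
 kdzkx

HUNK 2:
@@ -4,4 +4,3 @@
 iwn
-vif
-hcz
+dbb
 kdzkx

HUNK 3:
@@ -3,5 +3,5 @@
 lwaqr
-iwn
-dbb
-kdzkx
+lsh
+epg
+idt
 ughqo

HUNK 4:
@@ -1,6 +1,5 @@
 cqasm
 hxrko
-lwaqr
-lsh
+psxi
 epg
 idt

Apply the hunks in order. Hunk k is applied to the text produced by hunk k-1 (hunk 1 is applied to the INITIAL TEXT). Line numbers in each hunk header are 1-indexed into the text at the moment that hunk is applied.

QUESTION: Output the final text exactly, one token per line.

Hunk 1: at line 4 remove [doj,rewtk,bsjrc] add [vif,hcz] -> 8 lines: cqasm hxrko lwaqr iwn vif hcz kdzkx ughqo
Hunk 2: at line 4 remove [vif,hcz] add [dbb] -> 7 lines: cqasm hxrko lwaqr iwn dbb kdzkx ughqo
Hunk 3: at line 3 remove [iwn,dbb,kdzkx] add [lsh,epg,idt] -> 7 lines: cqasm hxrko lwaqr lsh epg idt ughqo
Hunk 4: at line 1 remove [lwaqr,lsh] add [psxi] -> 6 lines: cqasm hxrko psxi epg idt ughqo

Answer: cqasm
hxrko
psxi
epg
idt
ughqo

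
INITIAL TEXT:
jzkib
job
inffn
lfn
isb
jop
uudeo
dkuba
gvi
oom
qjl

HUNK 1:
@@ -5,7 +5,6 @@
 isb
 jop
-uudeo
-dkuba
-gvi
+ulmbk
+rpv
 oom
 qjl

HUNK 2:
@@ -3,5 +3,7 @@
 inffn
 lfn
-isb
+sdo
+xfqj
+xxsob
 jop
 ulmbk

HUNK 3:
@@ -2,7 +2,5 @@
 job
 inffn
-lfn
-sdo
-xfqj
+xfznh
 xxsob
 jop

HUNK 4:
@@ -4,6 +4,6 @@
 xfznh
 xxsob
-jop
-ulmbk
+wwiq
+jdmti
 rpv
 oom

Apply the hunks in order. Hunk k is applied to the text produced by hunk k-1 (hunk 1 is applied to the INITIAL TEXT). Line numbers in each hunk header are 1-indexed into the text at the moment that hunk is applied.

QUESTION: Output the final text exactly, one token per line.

Answer: jzkib
job
inffn
xfznh
xxsob
wwiq
jdmti
rpv
oom
qjl

Derivation:
Hunk 1: at line 5 remove [uudeo,dkuba,gvi] add [ulmbk,rpv] -> 10 lines: jzkib job inffn lfn isb jop ulmbk rpv oom qjl
Hunk 2: at line 3 remove [isb] add [sdo,xfqj,xxsob] -> 12 lines: jzkib job inffn lfn sdo xfqj xxsob jop ulmbk rpv oom qjl
Hunk 3: at line 2 remove [lfn,sdo,xfqj] add [xfznh] -> 10 lines: jzkib job inffn xfznh xxsob jop ulmbk rpv oom qjl
Hunk 4: at line 4 remove [jop,ulmbk] add [wwiq,jdmti] -> 10 lines: jzkib job inffn xfznh xxsob wwiq jdmti rpv oom qjl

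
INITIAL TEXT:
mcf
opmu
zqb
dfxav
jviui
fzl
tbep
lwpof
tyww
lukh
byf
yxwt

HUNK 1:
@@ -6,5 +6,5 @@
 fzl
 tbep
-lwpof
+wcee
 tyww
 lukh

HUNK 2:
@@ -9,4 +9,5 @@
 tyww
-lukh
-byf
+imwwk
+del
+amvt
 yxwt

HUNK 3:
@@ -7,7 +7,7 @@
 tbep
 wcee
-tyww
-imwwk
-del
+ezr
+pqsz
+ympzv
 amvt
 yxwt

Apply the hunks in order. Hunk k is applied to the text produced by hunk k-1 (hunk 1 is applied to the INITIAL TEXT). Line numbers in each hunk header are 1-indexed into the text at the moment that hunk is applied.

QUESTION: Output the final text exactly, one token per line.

Hunk 1: at line 6 remove [lwpof] add [wcee] -> 12 lines: mcf opmu zqb dfxav jviui fzl tbep wcee tyww lukh byf yxwt
Hunk 2: at line 9 remove [lukh,byf] add [imwwk,del,amvt] -> 13 lines: mcf opmu zqb dfxav jviui fzl tbep wcee tyww imwwk del amvt yxwt
Hunk 3: at line 7 remove [tyww,imwwk,del] add [ezr,pqsz,ympzv] -> 13 lines: mcf opmu zqb dfxav jviui fzl tbep wcee ezr pqsz ympzv amvt yxwt

Answer: mcf
opmu
zqb
dfxav
jviui
fzl
tbep
wcee
ezr
pqsz
ympzv
amvt
yxwt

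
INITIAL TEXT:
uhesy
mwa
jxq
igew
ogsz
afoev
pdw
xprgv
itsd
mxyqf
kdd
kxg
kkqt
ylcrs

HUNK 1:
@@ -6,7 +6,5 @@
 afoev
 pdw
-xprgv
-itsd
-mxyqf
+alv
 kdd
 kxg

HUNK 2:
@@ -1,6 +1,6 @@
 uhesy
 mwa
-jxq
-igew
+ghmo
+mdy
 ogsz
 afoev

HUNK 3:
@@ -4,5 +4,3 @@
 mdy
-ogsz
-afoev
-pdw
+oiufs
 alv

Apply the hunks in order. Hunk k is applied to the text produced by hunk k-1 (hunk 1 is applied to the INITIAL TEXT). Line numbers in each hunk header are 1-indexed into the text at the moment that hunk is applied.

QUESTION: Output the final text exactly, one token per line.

Hunk 1: at line 6 remove [xprgv,itsd,mxyqf] add [alv] -> 12 lines: uhesy mwa jxq igew ogsz afoev pdw alv kdd kxg kkqt ylcrs
Hunk 2: at line 1 remove [jxq,igew] add [ghmo,mdy] -> 12 lines: uhesy mwa ghmo mdy ogsz afoev pdw alv kdd kxg kkqt ylcrs
Hunk 3: at line 4 remove [ogsz,afoev,pdw] add [oiufs] -> 10 lines: uhesy mwa ghmo mdy oiufs alv kdd kxg kkqt ylcrs

Answer: uhesy
mwa
ghmo
mdy
oiufs
alv
kdd
kxg
kkqt
ylcrs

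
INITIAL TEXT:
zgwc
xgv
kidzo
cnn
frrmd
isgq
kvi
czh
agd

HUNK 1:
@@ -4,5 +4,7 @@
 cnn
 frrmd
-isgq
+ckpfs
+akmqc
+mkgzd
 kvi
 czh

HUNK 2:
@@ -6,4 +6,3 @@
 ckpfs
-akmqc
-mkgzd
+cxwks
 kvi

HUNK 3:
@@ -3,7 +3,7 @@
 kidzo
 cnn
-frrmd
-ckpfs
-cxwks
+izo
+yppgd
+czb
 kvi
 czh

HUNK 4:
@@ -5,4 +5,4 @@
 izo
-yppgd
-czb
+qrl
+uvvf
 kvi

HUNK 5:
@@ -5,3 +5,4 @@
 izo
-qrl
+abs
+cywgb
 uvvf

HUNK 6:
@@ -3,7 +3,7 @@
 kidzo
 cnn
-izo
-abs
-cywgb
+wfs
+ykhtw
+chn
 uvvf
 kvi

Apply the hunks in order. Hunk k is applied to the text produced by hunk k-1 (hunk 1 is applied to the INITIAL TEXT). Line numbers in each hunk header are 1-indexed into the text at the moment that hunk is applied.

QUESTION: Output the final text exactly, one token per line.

Answer: zgwc
xgv
kidzo
cnn
wfs
ykhtw
chn
uvvf
kvi
czh
agd

Derivation:
Hunk 1: at line 4 remove [isgq] add [ckpfs,akmqc,mkgzd] -> 11 lines: zgwc xgv kidzo cnn frrmd ckpfs akmqc mkgzd kvi czh agd
Hunk 2: at line 6 remove [akmqc,mkgzd] add [cxwks] -> 10 lines: zgwc xgv kidzo cnn frrmd ckpfs cxwks kvi czh agd
Hunk 3: at line 3 remove [frrmd,ckpfs,cxwks] add [izo,yppgd,czb] -> 10 lines: zgwc xgv kidzo cnn izo yppgd czb kvi czh agd
Hunk 4: at line 5 remove [yppgd,czb] add [qrl,uvvf] -> 10 lines: zgwc xgv kidzo cnn izo qrl uvvf kvi czh agd
Hunk 5: at line 5 remove [qrl] add [abs,cywgb] -> 11 lines: zgwc xgv kidzo cnn izo abs cywgb uvvf kvi czh agd
Hunk 6: at line 3 remove [izo,abs,cywgb] add [wfs,ykhtw,chn] -> 11 lines: zgwc xgv kidzo cnn wfs ykhtw chn uvvf kvi czh agd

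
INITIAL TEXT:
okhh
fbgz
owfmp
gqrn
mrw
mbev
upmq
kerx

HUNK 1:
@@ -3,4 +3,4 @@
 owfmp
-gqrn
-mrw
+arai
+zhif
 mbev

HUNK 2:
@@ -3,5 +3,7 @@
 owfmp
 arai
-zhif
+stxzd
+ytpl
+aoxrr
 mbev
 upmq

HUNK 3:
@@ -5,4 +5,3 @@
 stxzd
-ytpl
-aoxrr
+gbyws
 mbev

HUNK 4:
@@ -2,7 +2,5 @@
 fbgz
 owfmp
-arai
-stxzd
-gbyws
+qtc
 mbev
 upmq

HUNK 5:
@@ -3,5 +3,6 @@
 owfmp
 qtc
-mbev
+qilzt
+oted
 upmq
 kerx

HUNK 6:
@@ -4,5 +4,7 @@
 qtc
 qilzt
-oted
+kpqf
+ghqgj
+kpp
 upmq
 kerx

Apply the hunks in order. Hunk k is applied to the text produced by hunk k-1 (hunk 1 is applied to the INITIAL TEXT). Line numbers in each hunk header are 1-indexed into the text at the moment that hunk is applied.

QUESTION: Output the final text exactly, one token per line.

Hunk 1: at line 3 remove [gqrn,mrw] add [arai,zhif] -> 8 lines: okhh fbgz owfmp arai zhif mbev upmq kerx
Hunk 2: at line 3 remove [zhif] add [stxzd,ytpl,aoxrr] -> 10 lines: okhh fbgz owfmp arai stxzd ytpl aoxrr mbev upmq kerx
Hunk 3: at line 5 remove [ytpl,aoxrr] add [gbyws] -> 9 lines: okhh fbgz owfmp arai stxzd gbyws mbev upmq kerx
Hunk 4: at line 2 remove [arai,stxzd,gbyws] add [qtc] -> 7 lines: okhh fbgz owfmp qtc mbev upmq kerx
Hunk 5: at line 3 remove [mbev] add [qilzt,oted] -> 8 lines: okhh fbgz owfmp qtc qilzt oted upmq kerx
Hunk 6: at line 4 remove [oted] add [kpqf,ghqgj,kpp] -> 10 lines: okhh fbgz owfmp qtc qilzt kpqf ghqgj kpp upmq kerx

Answer: okhh
fbgz
owfmp
qtc
qilzt
kpqf
ghqgj
kpp
upmq
kerx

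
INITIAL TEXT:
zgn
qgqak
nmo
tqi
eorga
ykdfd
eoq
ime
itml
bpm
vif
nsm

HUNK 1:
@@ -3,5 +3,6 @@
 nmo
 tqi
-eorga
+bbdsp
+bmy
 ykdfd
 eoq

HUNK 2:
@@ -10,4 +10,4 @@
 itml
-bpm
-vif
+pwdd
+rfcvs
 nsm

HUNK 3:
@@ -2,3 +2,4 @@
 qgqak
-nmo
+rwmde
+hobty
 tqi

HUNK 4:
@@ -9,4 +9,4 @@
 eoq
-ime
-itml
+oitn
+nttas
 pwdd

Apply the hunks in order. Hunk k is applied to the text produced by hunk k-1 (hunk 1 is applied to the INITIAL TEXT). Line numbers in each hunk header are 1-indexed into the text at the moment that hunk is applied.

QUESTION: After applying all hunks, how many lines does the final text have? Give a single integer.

Hunk 1: at line 3 remove [eorga] add [bbdsp,bmy] -> 13 lines: zgn qgqak nmo tqi bbdsp bmy ykdfd eoq ime itml bpm vif nsm
Hunk 2: at line 10 remove [bpm,vif] add [pwdd,rfcvs] -> 13 lines: zgn qgqak nmo tqi bbdsp bmy ykdfd eoq ime itml pwdd rfcvs nsm
Hunk 3: at line 2 remove [nmo] add [rwmde,hobty] -> 14 lines: zgn qgqak rwmde hobty tqi bbdsp bmy ykdfd eoq ime itml pwdd rfcvs nsm
Hunk 4: at line 9 remove [ime,itml] add [oitn,nttas] -> 14 lines: zgn qgqak rwmde hobty tqi bbdsp bmy ykdfd eoq oitn nttas pwdd rfcvs nsm
Final line count: 14

Answer: 14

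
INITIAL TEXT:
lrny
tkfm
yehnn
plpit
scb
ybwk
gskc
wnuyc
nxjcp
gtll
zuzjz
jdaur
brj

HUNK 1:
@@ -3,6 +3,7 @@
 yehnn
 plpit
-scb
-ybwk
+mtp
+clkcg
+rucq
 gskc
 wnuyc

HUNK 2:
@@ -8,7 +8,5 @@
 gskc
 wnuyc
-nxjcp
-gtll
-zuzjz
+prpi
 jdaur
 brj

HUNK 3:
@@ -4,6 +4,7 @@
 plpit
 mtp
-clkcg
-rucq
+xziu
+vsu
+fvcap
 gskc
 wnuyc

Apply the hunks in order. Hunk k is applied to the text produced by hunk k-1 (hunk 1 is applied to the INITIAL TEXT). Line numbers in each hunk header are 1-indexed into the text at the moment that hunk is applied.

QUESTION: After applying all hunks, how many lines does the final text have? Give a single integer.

Hunk 1: at line 3 remove [scb,ybwk] add [mtp,clkcg,rucq] -> 14 lines: lrny tkfm yehnn plpit mtp clkcg rucq gskc wnuyc nxjcp gtll zuzjz jdaur brj
Hunk 2: at line 8 remove [nxjcp,gtll,zuzjz] add [prpi] -> 12 lines: lrny tkfm yehnn plpit mtp clkcg rucq gskc wnuyc prpi jdaur brj
Hunk 3: at line 4 remove [clkcg,rucq] add [xziu,vsu,fvcap] -> 13 lines: lrny tkfm yehnn plpit mtp xziu vsu fvcap gskc wnuyc prpi jdaur brj
Final line count: 13

Answer: 13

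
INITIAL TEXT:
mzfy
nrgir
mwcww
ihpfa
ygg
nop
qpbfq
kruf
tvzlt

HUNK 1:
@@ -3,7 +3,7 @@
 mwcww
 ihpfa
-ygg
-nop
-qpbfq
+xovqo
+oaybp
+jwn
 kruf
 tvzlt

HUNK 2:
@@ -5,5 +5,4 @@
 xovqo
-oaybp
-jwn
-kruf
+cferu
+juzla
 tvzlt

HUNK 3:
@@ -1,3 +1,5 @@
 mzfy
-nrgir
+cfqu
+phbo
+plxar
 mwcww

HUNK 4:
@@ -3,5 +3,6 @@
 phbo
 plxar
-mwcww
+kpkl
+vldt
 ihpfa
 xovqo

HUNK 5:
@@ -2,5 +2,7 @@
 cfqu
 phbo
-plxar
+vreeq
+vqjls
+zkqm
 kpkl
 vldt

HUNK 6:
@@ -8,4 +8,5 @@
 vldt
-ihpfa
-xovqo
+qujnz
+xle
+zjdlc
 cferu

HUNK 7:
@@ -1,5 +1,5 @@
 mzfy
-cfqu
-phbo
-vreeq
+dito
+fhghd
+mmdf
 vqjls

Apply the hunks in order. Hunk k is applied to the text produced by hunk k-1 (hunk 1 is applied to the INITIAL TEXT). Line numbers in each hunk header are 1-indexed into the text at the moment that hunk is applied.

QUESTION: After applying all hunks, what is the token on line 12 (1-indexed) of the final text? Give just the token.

Hunk 1: at line 3 remove [ygg,nop,qpbfq] add [xovqo,oaybp,jwn] -> 9 lines: mzfy nrgir mwcww ihpfa xovqo oaybp jwn kruf tvzlt
Hunk 2: at line 5 remove [oaybp,jwn,kruf] add [cferu,juzla] -> 8 lines: mzfy nrgir mwcww ihpfa xovqo cferu juzla tvzlt
Hunk 3: at line 1 remove [nrgir] add [cfqu,phbo,plxar] -> 10 lines: mzfy cfqu phbo plxar mwcww ihpfa xovqo cferu juzla tvzlt
Hunk 4: at line 3 remove [mwcww] add [kpkl,vldt] -> 11 lines: mzfy cfqu phbo plxar kpkl vldt ihpfa xovqo cferu juzla tvzlt
Hunk 5: at line 2 remove [plxar] add [vreeq,vqjls,zkqm] -> 13 lines: mzfy cfqu phbo vreeq vqjls zkqm kpkl vldt ihpfa xovqo cferu juzla tvzlt
Hunk 6: at line 8 remove [ihpfa,xovqo] add [qujnz,xle,zjdlc] -> 14 lines: mzfy cfqu phbo vreeq vqjls zkqm kpkl vldt qujnz xle zjdlc cferu juzla tvzlt
Hunk 7: at line 1 remove [cfqu,phbo,vreeq] add [dito,fhghd,mmdf] -> 14 lines: mzfy dito fhghd mmdf vqjls zkqm kpkl vldt qujnz xle zjdlc cferu juzla tvzlt
Final line 12: cferu

Answer: cferu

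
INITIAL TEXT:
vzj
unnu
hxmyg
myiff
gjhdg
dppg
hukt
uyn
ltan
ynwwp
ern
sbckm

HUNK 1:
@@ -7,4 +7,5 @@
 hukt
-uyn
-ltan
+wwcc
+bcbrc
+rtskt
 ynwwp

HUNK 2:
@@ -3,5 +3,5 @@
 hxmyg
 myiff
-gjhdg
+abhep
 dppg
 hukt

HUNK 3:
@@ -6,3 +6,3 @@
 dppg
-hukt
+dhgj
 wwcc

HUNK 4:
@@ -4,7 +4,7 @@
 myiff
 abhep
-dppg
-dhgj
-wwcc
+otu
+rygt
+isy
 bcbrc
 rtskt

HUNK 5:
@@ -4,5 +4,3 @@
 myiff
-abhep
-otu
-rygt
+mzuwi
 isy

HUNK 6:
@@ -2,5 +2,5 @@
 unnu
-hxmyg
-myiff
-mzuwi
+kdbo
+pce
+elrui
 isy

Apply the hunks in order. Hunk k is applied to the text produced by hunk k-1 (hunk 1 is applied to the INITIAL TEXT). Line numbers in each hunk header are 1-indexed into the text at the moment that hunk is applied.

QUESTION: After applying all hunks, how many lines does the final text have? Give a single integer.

Hunk 1: at line 7 remove [uyn,ltan] add [wwcc,bcbrc,rtskt] -> 13 lines: vzj unnu hxmyg myiff gjhdg dppg hukt wwcc bcbrc rtskt ynwwp ern sbckm
Hunk 2: at line 3 remove [gjhdg] add [abhep] -> 13 lines: vzj unnu hxmyg myiff abhep dppg hukt wwcc bcbrc rtskt ynwwp ern sbckm
Hunk 3: at line 6 remove [hukt] add [dhgj] -> 13 lines: vzj unnu hxmyg myiff abhep dppg dhgj wwcc bcbrc rtskt ynwwp ern sbckm
Hunk 4: at line 4 remove [dppg,dhgj,wwcc] add [otu,rygt,isy] -> 13 lines: vzj unnu hxmyg myiff abhep otu rygt isy bcbrc rtskt ynwwp ern sbckm
Hunk 5: at line 4 remove [abhep,otu,rygt] add [mzuwi] -> 11 lines: vzj unnu hxmyg myiff mzuwi isy bcbrc rtskt ynwwp ern sbckm
Hunk 6: at line 2 remove [hxmyg,myiff,mzuwi] add [kdbo,pce,elrui] -> 11 lines: vzj unnu kdbo pce elrui isy bcbrc rtskt ynwwp ern sbckm
Final line count: 11

Answer: 11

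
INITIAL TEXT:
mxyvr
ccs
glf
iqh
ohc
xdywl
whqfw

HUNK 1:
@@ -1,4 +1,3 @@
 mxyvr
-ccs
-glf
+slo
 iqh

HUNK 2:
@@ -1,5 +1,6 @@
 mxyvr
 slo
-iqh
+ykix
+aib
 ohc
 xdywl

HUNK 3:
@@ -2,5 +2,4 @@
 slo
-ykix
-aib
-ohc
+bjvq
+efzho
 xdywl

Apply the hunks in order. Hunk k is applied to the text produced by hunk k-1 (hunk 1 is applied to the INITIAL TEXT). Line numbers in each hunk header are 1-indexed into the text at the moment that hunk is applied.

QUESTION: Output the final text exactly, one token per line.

Answer: mxyvr
slo
bjvq
efzho
xdywl
whqfw

Derivation:
Hunk 1: at line 1 remove [ccs,glf] add [slo] -> 6 lines: mxyvr slo iqh ohc xdywl whqfw
Hunk 2: at line 1 remove [iqh] add [ykix,aib] -> 7 lines: mxyvr slo ykix aib ohc xdywl whqfw
Hunk 3: at line 2 remove [ykix,aib,ohc] add [bjvq,efzho] -> 6 lines: mxyvr slo bjvq efzho xdywl whqfw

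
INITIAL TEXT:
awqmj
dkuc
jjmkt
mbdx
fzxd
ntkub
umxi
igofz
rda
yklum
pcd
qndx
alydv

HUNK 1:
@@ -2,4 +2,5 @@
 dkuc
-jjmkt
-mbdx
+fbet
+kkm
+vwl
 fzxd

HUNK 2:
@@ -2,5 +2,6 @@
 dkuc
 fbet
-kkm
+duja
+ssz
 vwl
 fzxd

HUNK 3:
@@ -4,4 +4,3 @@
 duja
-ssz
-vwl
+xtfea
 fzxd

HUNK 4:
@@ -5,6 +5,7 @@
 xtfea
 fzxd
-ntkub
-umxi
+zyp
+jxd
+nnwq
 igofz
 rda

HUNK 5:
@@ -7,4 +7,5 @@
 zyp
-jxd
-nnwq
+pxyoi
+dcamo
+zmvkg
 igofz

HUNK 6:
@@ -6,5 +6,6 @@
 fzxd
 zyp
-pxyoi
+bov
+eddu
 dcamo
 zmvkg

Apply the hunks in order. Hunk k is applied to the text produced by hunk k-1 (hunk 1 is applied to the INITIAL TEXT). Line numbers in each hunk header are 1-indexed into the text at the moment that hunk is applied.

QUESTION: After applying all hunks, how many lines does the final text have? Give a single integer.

Answer: 17

Derivation:
Hunk 1: at line 2 remove [jjmkt,mbdx] add [fbet,kkm,vwl] -> 14 lines: awqmj dkuc fbet kkm vwl fzxd ntkub umxi igofz rda yklum pcd qndx alydv
Hunk 2: at line 2 remove [kkm] add [duja,ssz] -> 15 lines: awqmj dkuc fbet duja ssz vwl fzxd ntkub umxi igofz rda yklum pcd qndx alydv
Hunk 3: at line 4 remove [ssz,vwl] add [xtfea] -> 14 lines: awqmj dkuc fbet duja xtfea fzxd ntkub umxi igofz rda yklum pcd qndx alydv
Hunk 4: at line 5 remove [ntkub,umxi] add [zyp,jxd,nnwq] -> 15 lines: awqmj dkuc fbet duja xtfea fzxd zyp jxd nnwq igofz rda yklum pcd qndx alydv
Hunk 5: at line 7 remove [jxd,nnwq] add [pxyoi,dcamo,zmvkg] -> 16 lines: awqmj dkuc fbet duja xtfea fzxd zyp pxyoi dcamo zmvkg igofz rda yklum pcd qndx alydv
Hunk 6: at line 6 remove [pxyoi] add [bov,eddu] -> 17 lines: awqmj dkuc fbet duja xtfea fzxd zyp bov eddu dcamo zmvkg igofz rda yklum pcd qndx alydv
Final line count: 17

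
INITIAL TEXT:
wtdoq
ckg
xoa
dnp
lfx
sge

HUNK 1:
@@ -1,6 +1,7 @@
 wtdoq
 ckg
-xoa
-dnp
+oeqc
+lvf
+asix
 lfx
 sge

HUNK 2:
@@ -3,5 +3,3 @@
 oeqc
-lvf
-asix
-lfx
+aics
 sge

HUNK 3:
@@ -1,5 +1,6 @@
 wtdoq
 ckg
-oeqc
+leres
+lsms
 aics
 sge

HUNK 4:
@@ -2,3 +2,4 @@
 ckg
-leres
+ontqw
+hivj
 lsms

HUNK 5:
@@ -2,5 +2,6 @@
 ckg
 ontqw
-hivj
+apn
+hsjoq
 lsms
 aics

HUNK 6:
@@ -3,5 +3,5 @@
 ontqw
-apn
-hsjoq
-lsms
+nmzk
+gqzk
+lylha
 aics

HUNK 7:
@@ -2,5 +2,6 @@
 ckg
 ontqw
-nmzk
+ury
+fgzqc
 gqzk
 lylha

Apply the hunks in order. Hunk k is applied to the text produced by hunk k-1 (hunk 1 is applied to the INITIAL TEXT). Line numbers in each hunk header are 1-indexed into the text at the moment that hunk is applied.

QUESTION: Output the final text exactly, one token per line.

Answer: wtdoq
ckg
ontqw
ury
fgzqc
gqzk
lylha
aics
sge

Derivation:
Hunk 1: at line 1 remove [xoa,dnp] add [oeqc,lvf,asix] -> 7 lines: wtdoq ckg oeqc lvf asix lfx sge
Hunk 2: at line 3 remove [lvf,asix,lfx] add [aics] -> 5 lines: wtdoq ckg oeqc aics sge
Hunk 3: at line 1 remove [oeqc] add [leres,lsms] -> 6 lines: wtdoq ckg leres lsms aics sge
Hunk 4: at line 2 remove [leres] add [ontqw,hivj] -> 7 lines: wtdoq ckg ontqw hivj lsms aics sge
Hunk 5: at line 2 remove [hivj] add [apn,hsjoq] -> 8 lines: wtdoq ckg ontqw apn hsjoq lsms aics sge
Hunk 6: at line 3 remove [apn,hsjoq,lsms] add [nmzk,gqzk,lylha] -> 8 lines: wtdoq ckg ontqw nmzk gqzk lylha aics sge
Hunk 7: at line 2 remove [nmzk] add [ury,fgzqc] -> 9 lines: wtdoq ckg ontqw ury fgzqc gqzk lylha aics sge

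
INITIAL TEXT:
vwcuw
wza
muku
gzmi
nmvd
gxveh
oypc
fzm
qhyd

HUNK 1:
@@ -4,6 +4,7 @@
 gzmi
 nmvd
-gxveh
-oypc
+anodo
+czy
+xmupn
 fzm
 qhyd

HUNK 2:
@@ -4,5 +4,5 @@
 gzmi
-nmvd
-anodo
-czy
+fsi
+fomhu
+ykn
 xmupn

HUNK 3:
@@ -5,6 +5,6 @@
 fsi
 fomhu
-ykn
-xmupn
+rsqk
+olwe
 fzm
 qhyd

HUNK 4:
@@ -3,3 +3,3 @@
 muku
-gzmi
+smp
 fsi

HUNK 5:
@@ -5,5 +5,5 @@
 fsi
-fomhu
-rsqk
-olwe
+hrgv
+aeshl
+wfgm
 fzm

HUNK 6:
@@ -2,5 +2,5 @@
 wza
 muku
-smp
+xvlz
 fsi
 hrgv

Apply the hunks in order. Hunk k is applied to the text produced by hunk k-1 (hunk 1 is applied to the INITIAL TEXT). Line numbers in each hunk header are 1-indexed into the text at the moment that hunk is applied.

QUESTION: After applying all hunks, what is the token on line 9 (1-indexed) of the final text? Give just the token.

Hunk 1: at line 4 remove [gxveh,oypc] add [anodo,czy,xmupn] -> 10 lines: vwcuw wza muku gzmi nmvd anodo czy xmupn fzm qhyd
Hunk 2: at line 4 remove [nmvd,anodo,czy] add [fsi,fomhu,ykn] -> 10 lines: vwcuw wza muku gzmi fsi fomhu ykn xmupn fzm qhyd
Hunk 3: at line 5 remove [ykn,xmupn] add [rsqk,olwe] -> 10 lines: vwcuw wza muku gzmi fsi fomhu rsqk olwe fzm qhyd
Hunk 4: at line 3 remove [gzmi] add [smp] -> 10 lines: vwcuw wza muku smp fsi fomhu rsqk olwe fzm qhyd
Hunk 5: at line 5 remove [fomhu,rsqk,olwe] add [hrgv,aeshl,wfgm] -> 10 lines: vwcuw wza muku smp fsi hrgv aeshl wfgm fzm qhyd
Hunk 6: at line 2 remove [smp] add [xvlz] -> 10 lines: vwcuw wza muku xvlz fsi hrgv aeshl wfgm fzm qhyd
Final line 9: fzm

Answer: fzm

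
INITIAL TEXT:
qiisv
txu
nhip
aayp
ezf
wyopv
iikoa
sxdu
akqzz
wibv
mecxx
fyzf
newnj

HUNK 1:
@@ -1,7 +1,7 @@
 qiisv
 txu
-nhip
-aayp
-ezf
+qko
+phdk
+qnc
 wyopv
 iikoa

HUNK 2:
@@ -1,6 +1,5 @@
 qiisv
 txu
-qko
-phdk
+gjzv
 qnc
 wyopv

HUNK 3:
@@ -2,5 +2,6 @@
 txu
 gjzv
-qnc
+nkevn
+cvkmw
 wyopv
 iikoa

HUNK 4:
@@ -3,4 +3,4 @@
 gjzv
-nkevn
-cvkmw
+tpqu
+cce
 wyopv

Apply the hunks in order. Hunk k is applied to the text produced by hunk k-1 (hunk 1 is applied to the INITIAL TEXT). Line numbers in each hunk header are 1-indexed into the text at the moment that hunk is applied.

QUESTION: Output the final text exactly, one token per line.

Hunk 1: at line 1 remove [nhip,aayp,ezf] add [qko,phdk,qnc] -> 13 lines: qiisv txu qko phdk qnc wyopv iikoa sxdu akqzz wibv mecxx fyzf newnj
Hunk 2: at line 1 remove [qko,phdk] add [gjzv] -> 12 lines: qiisv txu gjzv qnc wyopv iikoa sxdu akqzz wibv mecxx fyzf newnj
Hunk 3: at line 2 remove [qnc] add [nkevn,cvkmw] -> 13 lines: qiisv txu gjzv nkevn cvkmw wyopv iikoa sxdu akqzz wibv mecxx fyzf newnj
Hunk 4: at line 3 remove [nkevn,cvkmw] add [tpqu,cce] -> 13 lines: qiisv txu gjzv tpqu cce wyopv iikoa sxdu akqzz wibv mecxx fyzf newnj

Answer: qiisv
txu
gjzv
tpqu
cce
wyopv
iikoa
sxdu
akqzz
wibv
mecxx
fyzf
newnj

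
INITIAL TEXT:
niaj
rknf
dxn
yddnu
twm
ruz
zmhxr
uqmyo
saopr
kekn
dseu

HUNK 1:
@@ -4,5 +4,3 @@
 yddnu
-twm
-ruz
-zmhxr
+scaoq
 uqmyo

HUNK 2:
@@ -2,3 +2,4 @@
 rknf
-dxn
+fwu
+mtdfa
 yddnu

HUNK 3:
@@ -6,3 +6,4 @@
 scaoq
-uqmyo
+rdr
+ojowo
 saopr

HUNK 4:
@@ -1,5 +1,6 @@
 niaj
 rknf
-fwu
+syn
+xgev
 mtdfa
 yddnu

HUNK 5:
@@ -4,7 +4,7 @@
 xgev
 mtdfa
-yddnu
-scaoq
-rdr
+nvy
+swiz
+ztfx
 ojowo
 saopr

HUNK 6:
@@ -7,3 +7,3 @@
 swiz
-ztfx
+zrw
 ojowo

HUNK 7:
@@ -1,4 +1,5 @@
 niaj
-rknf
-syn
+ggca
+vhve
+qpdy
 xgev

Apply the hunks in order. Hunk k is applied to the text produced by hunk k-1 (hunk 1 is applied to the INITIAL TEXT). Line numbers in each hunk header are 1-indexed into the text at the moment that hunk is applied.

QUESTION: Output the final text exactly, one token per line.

Hunk 1: at line 4 remove [twm,ruz,zmhxr] add [scaoq] -> 9 lines: niaj rknf dxn yddnu scaoq uqmyo saopr kekn dseu
Hunk 2: at line 2 remove [dxn] add [fwu,mtdfa] -> 10 lines: niaj rknf fwu mtdfa yddnu scaoq uqmyo saopr kekn dseu
Hunk 3: at line 6 remove [uqmyo] add [rdr,ojowo] -> 11 lines: niaj rknf fwu mtdfa yddnu scaoq rdr ojowo saopr kekn dseu
Hunk 4: at line 1 remove [fwu] add [syn,xgev] -> 12 lines: niaj rknf syn xgev mtdfa yddnu scaoq rdr ojowo saopr kekn dseu
Hunk 5: at line 4 remove [yddnu,scaoq,rdr] add [nvy,swiz,ztfx] -> 12 lines: niaj rknf syn xgev mtdfa nvy swiz ztfx ojowo saopr kekn dseu
Hunk 6: at line 7 remove [ztfx] add [zrw] -> 12 lines: niaj rknf syn xgev mtdfa nvy swiz zrw ojowo saopr kekn dseu
Hunk 7: at line 1 remove [rknf,syn] add [ggca,vhve,qpdy] -> 13 lines: niaj ggca vhve qpdy xgev mtdfa nvy swiz zrw ojowo saopr kekn dseu

Answer: niaj
ggca
vhve
qpdy
xgev
mtdfa
nvy
swiz
zrw
ojowo
saopr
kekn
dseu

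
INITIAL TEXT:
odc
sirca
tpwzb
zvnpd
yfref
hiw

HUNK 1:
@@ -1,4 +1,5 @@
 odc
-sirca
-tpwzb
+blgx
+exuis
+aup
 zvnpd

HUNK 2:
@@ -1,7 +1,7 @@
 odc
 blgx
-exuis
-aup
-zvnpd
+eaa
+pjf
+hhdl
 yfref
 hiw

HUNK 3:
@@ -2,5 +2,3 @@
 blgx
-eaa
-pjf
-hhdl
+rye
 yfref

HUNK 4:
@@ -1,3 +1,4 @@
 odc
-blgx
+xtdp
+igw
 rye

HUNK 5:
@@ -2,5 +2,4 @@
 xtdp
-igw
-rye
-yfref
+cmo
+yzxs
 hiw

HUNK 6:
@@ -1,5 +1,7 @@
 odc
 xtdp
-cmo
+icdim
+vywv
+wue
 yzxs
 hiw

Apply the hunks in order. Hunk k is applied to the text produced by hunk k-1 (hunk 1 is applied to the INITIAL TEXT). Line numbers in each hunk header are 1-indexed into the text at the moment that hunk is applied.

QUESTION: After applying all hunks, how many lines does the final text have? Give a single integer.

Answer: 7

Derivation:
Hunk 1: at line 1 remove [sirca,tpwzb] add [blgx,exuis,aup] -> 7 lines: odc blgx exuis aup zvnpd yfref hiw
Hunk 2: at line 1 remove [exuis,aup,zvnpd] add [eaa,pjf,hhdl] -> 7 lines: odc blgx eaa pjf hhdl yfref hiw
Hunk 3: at line 2 remove [eaa,pjf,hhdl] add [rye] -> 5 lines: odc blgx rye yfref hiw
Hunk 4: at line 1 remove [blgx] add [xtdp,igw] -> 6 lines: odc xtdp igw rye yfref hiw
Hunk 5: at line 2 remove [igw,rye,yfref] add [cmo,yzxs] -> 5 lines: odc xtdp cmo yzxs hiw
Hunk 6: at line 1 remove [cmo] add [icdim,vywv,wue] -> 7 lines: odc xtdp icdim vywv wue yzxs hiw
Final line count: 7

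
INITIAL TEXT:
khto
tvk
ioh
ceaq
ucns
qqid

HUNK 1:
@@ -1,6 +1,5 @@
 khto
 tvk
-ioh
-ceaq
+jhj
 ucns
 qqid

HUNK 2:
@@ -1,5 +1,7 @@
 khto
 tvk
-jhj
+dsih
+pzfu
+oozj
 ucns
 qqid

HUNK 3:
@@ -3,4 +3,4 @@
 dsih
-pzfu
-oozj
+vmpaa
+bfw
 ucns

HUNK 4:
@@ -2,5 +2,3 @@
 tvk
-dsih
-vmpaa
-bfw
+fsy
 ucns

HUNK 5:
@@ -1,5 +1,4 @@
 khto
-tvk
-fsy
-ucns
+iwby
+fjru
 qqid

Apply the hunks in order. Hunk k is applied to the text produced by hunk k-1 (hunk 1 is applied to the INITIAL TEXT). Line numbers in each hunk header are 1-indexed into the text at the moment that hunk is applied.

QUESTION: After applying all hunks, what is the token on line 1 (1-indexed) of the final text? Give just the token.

Hunk 1: at line 1 remove [ioh,ceaq] add [jhj] -> 5 lines: khto tvk jhj ucns qqid
Hunk 2: at line 1 remove [jhj] add [dsih,pzfu,oozj] -> 7 lines: khto tvk dsih pzfu oozj ucns qqid
Hunk 3: at line 3 remove [pzfu,oozj] add [vmpaa,bfw] -> 7 lines: khto tvk dsih vmpaa bfw ucns qqid
Hunk 4: at line 2 remove [dsih,vmpaa,bfw] add [fsy] -> 5 lines: khto tvk fsy ucns qqid
Hunk 5: at line 1 remove [tvk,fsy,ucns] add [iwby,fjru] -> 4 lines: khto iwby fjru qqid
Final line 1: khto

Answer: khto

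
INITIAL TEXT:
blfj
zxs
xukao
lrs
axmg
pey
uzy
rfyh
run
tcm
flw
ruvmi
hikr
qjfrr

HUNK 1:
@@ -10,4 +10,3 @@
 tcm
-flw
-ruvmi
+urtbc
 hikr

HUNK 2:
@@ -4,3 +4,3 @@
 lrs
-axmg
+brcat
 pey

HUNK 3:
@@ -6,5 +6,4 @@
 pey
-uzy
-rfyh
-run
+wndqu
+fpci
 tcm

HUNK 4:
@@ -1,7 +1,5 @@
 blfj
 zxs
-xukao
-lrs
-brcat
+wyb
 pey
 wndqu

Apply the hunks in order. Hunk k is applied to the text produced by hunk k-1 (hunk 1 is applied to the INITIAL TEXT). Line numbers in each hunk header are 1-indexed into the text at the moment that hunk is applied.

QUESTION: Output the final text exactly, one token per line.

Hunk 1: at line 10 remove [flw,ruvmi] add [urtbc] -> 13 lines: blfj zxs xukao lrs axmg pey uzy rfyh run tcm urtbc hikr qjfrr
Hunk 2: at line 4 remove [axmg] add [brcat] -> 13 lines: blfj zxs xukao lrs brcat pey uzy rfyh run tcm urtbc hikr qjfrr
Hunk 3: at line 6 remove [uzy,rfyh,run] add [wndqu,fpci] -> 12 lines: blfj zxs xukao lrs brcat pey wndqu fpci tcm urtbc hikr qjfrr
Hunk 4: at line 1 remove [xukao,lrs,brcat] add [wyb] -> 10 lines: blfj zxs wyb pey wndqu fpci tcm urtbc hikr qjfrr

Answer: blfj
zxs
wyb
pey
wndqu
fpci
tcm
urtbc
hikr
qjfrr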